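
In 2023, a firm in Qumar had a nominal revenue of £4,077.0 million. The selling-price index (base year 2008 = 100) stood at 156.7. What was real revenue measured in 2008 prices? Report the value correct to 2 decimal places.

£2,601.79 million

Real revenue = Nominal / (selling-price index/100) = 4077.0 / 1.567 = 2601.79.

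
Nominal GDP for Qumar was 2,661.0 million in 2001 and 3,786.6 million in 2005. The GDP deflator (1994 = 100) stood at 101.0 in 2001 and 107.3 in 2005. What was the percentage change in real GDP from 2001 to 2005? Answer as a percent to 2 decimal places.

Deflate each year: 2001 → 2661.0/1.010 = 2634.65; 2005 → 3786.6/1.073 = 3528.98.
So real GDP changed by 3528.98/2634.65 − 1 = 0.3394, i.e. 33.94%.

33.94%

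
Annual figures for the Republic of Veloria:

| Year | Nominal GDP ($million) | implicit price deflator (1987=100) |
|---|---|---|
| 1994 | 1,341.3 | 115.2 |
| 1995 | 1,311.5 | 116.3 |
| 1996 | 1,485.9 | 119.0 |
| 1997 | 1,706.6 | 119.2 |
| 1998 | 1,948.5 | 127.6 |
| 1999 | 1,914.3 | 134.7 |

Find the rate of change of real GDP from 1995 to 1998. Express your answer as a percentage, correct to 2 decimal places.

Real GDP 1995 = 1311.5/1.163 = 1127.69.
Real GDP 1998 = 1948.5/1.276 = 1527.04.
Change = 1527.04/1127.69 − 1 = 0.3541.

35.41%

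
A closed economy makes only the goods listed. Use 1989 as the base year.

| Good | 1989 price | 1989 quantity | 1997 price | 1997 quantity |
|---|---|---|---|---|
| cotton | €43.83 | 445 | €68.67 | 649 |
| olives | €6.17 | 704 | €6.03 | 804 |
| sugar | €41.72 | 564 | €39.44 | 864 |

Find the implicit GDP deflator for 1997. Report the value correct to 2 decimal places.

120.21

Nominal GDP 1997 = 68.67·649 + 6.03·804 + 39.44·864 = 83491.11.
Real GDP 1997 (at 1989 prices) = 43.83·649 + 6.17·804 + 41.72·864 = 69452.43.
Deflator = Nominal/Real × 100 = 83491.11/69452.43 × 100 = 120.213.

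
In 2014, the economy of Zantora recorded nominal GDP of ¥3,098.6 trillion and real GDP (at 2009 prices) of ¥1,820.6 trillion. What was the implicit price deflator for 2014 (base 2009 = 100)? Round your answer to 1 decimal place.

170.2

implicit price deflator = (Nominal / Real) × 100 = 3098.6 / 1820.6 × 100 = 170.20.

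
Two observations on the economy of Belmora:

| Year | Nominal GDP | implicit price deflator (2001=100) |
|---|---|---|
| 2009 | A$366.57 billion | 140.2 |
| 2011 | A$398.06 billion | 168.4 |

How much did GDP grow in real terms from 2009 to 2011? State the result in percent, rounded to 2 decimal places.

Deflate each year: 2009 → 366.57/1.402 = 261.46; 2011 → 398.06/1.684 = 236.38.
So real GDP changed by 236.38/261.46 − 1 = -0.0959, i.e. -9.59%.

-9.59%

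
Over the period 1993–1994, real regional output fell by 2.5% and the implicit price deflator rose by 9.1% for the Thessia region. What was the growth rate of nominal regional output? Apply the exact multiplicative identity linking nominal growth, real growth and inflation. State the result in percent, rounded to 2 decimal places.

(1 + g_nom) = (1 + g_real)(1 + π) = 0.9750 × 1.0910 = 1.06373.

6.37%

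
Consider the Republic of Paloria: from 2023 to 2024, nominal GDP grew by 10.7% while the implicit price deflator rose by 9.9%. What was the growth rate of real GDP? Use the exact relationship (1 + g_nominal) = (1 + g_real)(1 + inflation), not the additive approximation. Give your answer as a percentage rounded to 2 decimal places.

0.73%

(1 + g_nom) = (1 + g_real)(1 + π), so g_real = 1.1070 / 1.0990 − 1 = 0.00728.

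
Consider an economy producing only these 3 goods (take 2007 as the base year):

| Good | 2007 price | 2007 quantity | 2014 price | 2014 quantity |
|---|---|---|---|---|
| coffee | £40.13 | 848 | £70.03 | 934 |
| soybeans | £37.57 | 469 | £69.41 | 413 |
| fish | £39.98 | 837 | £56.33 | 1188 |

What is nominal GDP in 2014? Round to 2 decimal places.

Nominal GDP 2014 = Σ (p_2014 × q_2014) = 70.03·934 + 69.41·413 + 56.33·1188 = 160994.39.

£160994.39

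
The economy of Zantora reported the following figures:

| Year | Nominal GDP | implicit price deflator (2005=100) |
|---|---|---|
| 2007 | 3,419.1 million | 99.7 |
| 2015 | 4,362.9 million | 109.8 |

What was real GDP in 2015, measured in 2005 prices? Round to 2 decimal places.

Real GDP = Nominal / (implicit price deflator/100) = 4362.9 / 1.098 = 3973.50.

3,973.50 million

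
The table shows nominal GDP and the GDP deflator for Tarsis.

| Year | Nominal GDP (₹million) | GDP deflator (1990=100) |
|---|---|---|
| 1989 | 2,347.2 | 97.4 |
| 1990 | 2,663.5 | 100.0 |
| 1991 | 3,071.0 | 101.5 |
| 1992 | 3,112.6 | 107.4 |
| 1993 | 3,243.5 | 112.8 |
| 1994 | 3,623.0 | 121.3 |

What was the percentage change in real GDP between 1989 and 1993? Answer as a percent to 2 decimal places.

Real GDP 1989 = 2347.2/0.974 = 2409.86.
Real GDP 1993 = 3243.5/1.128 = 2875.44.
Change = 2875.44/2409.86 − 1 = 0.1932.

19.32%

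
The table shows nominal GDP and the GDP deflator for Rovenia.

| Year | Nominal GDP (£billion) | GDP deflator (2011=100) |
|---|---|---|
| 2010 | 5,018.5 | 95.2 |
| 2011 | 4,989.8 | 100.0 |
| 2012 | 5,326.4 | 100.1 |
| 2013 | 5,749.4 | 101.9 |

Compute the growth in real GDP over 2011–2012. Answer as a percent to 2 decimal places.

Real GDP 2011 = 4989.8/1.000 = 4989.80.
Real GDP 2012 = 5326.4/1.001 = 5321.08.
Change = 5321.08/4989.80 − 1 = 0.0664.

6.64%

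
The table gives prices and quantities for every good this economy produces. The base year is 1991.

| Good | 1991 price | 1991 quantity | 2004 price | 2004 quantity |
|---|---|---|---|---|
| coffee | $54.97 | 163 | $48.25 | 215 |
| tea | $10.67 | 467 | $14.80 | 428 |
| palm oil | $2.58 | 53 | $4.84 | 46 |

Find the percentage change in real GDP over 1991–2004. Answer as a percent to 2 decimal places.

17.22%

Real GDP 1991 = Nominal GDP 1991 = 54.97·163 + 10.67·467 + 2.58·53 = 14079.74.
Real GDP 2004 (at 1991 prices) = 54.97·215 + 10.67·428 + 2.58·46 = 16503.99.
Real growth = 16503.99/14079.74 − 1 = 0.1722.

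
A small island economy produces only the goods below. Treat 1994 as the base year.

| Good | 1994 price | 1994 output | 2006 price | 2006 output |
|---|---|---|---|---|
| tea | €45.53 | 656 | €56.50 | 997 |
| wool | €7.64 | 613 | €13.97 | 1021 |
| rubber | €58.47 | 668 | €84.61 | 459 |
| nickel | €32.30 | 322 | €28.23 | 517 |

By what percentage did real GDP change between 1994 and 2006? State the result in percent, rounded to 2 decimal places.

15.14%

Real GDP 1994 = Nominal GDP 1994 = 45.53·656 + 7.64·613 + 58.47·668 + 32.30·322 = 84009.56.
Real GDP 2006 (at 1994 prices) = 45.53·997 + 7.64·1021 + 58.47·459 + 32.30·517 = 96730.68.
Real growth = 96730.68/84009.56 − 1 = 0.1514.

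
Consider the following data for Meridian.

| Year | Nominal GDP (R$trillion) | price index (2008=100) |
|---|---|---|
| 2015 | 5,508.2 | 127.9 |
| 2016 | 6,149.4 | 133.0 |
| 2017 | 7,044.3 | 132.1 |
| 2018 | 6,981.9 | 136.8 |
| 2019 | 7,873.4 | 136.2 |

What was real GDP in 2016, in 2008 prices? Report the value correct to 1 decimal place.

Real GDP 2016 = 6149.4 / 1.330 = 4623.61.

R$4,623.6 trillion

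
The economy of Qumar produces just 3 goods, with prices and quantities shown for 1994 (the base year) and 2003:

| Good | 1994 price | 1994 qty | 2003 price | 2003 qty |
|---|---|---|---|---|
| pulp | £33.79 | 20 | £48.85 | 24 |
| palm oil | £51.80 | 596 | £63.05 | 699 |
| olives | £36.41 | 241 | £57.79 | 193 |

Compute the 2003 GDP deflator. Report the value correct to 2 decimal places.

128.04

Nominal GDP 2003 = 48.85·24 + 63.05·699 + 57.79·193 = 56397.82.
Real GDP 2003 (at 1994 prices) = 33.79·24 + 51.80·699 + 36.41·193 = 44046.29.
Deflator = Nominal/Real × 100 = 56397.82/44046.29 × 100 = 128.042.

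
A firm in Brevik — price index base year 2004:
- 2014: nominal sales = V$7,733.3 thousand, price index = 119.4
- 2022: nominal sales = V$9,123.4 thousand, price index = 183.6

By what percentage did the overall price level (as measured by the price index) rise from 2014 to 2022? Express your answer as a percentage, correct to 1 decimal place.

53.8%

Price-level change = 183.6 / 119.4 − 1 = 0.5377.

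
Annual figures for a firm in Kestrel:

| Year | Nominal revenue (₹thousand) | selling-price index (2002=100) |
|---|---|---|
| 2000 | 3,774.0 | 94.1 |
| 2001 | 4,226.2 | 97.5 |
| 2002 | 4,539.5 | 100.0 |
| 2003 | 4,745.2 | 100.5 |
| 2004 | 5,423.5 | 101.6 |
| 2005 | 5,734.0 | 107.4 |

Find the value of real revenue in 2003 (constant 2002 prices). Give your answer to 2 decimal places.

Real revenue 2003 = 4745.2 / 1.005 = 4721.59.

₹4,721.59 thousand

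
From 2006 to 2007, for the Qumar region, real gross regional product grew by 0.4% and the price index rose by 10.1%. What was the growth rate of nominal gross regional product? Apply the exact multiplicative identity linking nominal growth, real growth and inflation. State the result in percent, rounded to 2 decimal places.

(1 + g_nom) = (1 + g_real)(1 + π) = 1.0040 × 1.1010 = 1.10540.

10.54%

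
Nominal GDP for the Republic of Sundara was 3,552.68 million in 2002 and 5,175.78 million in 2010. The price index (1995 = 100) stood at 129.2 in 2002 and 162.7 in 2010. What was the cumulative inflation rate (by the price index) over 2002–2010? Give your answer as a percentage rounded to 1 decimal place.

Price-level change = 162.7 / 129.2 − 1 = 0.2593.

25.9%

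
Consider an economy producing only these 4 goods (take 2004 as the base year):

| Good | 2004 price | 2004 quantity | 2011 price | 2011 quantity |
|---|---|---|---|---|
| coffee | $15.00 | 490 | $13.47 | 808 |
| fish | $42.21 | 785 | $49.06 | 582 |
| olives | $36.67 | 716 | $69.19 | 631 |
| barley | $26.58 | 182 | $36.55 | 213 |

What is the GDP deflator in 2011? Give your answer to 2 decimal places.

138.78

Nominal GDP 2011 = 13.47·808 + 49.06·582 + 69.19·631 + 36.55·213 = 90880.72.
Real GDP 2011 (at 2004 prices) = 15.00·808 + 42.21·582 + 36.67·631 + 26.58·213 = 65486.53.
Deflator = Nominal/Real × 100 = 90880.72/65486.53 × 100 = 138.778.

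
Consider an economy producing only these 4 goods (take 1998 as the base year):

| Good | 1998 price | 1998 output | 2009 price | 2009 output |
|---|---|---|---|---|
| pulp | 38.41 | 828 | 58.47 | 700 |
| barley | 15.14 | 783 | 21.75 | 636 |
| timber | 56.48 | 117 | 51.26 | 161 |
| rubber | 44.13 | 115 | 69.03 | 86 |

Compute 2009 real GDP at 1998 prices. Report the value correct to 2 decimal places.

49404.50

Real GDP 2009 = Σ (p_1998 × q_2009) = 38.41·700 + 15.14·636 + 56.48·161 + 44.13·86 = 49404.50.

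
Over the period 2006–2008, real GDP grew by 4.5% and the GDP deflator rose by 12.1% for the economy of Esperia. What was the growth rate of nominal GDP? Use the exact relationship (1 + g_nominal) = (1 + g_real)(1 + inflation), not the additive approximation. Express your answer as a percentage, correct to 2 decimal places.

17.14%

(1 + g_nom) = (1 + g_real)(1 + π) = 1.0450 × 1.1210 = 1.17145.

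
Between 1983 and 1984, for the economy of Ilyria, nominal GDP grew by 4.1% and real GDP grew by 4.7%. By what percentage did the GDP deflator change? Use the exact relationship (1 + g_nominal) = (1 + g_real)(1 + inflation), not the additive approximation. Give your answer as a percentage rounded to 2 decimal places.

(1 + g_nom) = (1 + g_real)(1 + π), so π = 1.0410 / 1.0470 − 1 = -0.00573.

-0.57%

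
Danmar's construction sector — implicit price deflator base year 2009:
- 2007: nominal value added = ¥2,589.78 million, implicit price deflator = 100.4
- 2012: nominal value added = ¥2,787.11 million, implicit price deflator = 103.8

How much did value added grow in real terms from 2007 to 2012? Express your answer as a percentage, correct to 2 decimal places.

Deflate each year: 2007 → 2589.78/1.004 = 2579.46; 2012 → 2787.11/1.038 = 2685.08.
So real value added changed by 2685.08/2579.46 − 1 = 0.0409, i.e. 4.09%.

4.09%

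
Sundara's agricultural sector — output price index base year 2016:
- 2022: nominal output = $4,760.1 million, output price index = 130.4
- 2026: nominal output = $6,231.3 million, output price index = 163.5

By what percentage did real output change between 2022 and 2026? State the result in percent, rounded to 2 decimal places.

Real output 2022 = 4760.1 / 1.304 = 3650.38.
Real output 2026 = 6231.3 / 1.635 = 3811.19.
Real growth = 3811.19 / 3650.38 − 1 = 0.0441.

4.41%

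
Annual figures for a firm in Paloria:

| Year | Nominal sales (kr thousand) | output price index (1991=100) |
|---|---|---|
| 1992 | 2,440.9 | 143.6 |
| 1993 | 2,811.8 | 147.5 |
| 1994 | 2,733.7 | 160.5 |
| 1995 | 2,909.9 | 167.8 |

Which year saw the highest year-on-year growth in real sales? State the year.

1993: real = 2811.8/1.475 = 1906.31; growth vs 1992 (1699.79) = 12.15%.
1994: real = 2733.7/1.605 = 1703.24; growth vs 1993 (1906.31) = -10.65%.
1995: real = 2909.9/1.678 = 1734.15; growth vs 1994 (1703.24) = 1.81%.

1993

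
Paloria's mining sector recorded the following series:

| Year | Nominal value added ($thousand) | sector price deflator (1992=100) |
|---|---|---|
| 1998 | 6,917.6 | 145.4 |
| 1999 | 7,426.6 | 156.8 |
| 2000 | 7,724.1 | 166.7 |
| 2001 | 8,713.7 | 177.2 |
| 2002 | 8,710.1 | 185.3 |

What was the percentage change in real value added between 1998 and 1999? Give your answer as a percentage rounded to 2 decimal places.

Real value added 1998 = 6917.6/1.454 = 4757.63.
Real value added 1999 = 7426.6/1.568 = 4736.35.
Change = 4736.35/4757.63 − 1 = -0.0045.

-0.45%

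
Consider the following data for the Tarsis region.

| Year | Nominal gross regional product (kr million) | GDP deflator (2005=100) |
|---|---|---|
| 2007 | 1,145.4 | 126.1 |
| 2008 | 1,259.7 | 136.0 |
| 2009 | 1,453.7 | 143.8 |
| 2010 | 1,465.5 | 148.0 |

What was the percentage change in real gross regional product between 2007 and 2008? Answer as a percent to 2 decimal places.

Real gross regional product 2007 = 1145.4/1.261 = 908.33.
Real gross regional product 2008 = 1259.7/1.360 = 926.25.
Change = 926.25/908.33 − 1 = 0.0197.

1.97%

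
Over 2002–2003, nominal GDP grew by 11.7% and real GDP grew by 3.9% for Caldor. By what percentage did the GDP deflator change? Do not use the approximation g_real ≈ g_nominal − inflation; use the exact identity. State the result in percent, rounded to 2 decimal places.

(1 + g_nom) = (1 + g_real)(1 + π), so π = 1.1170 / 1.0390 − 1 = 0.07507.

7.51%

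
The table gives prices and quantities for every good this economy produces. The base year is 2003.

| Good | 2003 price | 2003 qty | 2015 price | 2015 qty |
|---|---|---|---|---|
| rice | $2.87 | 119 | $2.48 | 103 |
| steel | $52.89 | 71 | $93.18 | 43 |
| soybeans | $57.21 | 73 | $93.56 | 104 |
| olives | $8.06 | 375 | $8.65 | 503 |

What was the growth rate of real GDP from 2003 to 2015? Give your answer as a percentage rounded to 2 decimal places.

11.32%

Real GDP 2003 = Nominal GDP 2003 = 2.87·119 + 52.89·71 + 57.21·73 + 8.06·375 = 11295.55.
Real GDP 2015 (at 2003 prices) = 2.87·103 + 52.89·43 + 57.21·104 + 8.06·503 = 12573.90.
Real growth = 12573.90/11295.55 − 1 = 0.1132.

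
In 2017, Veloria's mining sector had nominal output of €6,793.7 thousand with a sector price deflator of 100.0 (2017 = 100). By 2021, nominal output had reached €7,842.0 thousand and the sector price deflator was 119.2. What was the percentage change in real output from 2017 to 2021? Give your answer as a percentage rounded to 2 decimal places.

-3.16%

Deflate each year: 2017 → 6793.7/1.000 = 6793.70; 2021 → 7842.0/1.192 = 6578.86.
So real output changed by 6578.86/6793.70 − 1 = -0.0316, i.e. -3.16%.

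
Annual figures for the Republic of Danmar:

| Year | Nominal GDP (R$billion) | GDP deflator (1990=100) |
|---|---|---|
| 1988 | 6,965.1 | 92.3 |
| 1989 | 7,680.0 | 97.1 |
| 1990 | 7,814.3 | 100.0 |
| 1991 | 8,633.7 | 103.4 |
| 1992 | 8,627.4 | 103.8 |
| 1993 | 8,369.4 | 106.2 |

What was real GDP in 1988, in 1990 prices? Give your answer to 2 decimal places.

Real GDP 1988 = 6965.1 / 0.923 = 7546.15.

R$7,546.15 billion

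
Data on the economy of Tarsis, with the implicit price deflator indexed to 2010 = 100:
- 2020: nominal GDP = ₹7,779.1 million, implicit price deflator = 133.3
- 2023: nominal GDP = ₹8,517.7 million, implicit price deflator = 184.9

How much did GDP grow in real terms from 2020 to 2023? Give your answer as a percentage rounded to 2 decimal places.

Deflate each year: 2020 → 7779.1/1.333 = 5835.78; 2023 → 8517.7/1.849 = 4606.65.
So real GDP changed by 4606.65/5835.78 − 1 = -0.2106, i.e. -21.06%.

-21.06%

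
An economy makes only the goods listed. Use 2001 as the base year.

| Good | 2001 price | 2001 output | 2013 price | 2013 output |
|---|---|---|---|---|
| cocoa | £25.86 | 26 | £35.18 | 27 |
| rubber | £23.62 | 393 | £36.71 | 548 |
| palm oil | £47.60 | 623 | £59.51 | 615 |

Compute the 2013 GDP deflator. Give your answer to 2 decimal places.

134.37

Nominal GDP 2013 = 35.18·27 + 36.71·548 + 59.51·615 = 57665.59.
Real GDP 2013 (at 2001 prices) = 25.86·27 + 23.62·548 + 47.60·615 = 42915.98.
Deflator = Nominal/Real × 100 = 57665.59/42915.98 × 100 = 134.369.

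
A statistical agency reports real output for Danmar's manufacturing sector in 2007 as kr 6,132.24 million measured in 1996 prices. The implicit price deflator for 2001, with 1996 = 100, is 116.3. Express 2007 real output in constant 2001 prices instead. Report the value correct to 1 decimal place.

kr 7,131.8 million

Real output in 2001 prices = Real output in 1996 prices × (P_2001/P_1996) = 6132.24 × 1.163 = 7131.80.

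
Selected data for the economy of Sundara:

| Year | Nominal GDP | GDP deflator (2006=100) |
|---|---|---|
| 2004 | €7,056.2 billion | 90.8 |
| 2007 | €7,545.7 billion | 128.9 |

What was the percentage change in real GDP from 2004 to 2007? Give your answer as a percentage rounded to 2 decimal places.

-24.67%

Real GDP 2004 = 7056.2 / 0.908 = 7771.15.
Real GDP 2007 = 7545.7 / 1.289 = 5853.92.
Real growth = 5853.92 / 7771.15 − 1 = -0.2467.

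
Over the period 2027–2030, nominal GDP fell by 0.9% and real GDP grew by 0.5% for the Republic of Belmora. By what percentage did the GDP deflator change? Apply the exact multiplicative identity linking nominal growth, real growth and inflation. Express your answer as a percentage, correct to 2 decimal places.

-1.39%

(1 + g_nom) = (1 + g_real)(1 + π), so π = 0.9910 / 1.0050 − 1 = -0.01393.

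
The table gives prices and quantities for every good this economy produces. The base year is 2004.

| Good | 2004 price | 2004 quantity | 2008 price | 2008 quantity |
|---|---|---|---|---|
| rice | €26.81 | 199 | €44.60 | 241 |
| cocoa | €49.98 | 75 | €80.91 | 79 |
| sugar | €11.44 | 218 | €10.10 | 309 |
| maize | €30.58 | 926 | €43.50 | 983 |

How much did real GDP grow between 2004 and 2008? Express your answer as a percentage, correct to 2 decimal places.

Real GDP 2004 = Nominal GDP 2004 = 26.81·199 + 49.98·75 + 11.44·218 + 30.58·926 = 39894.69.
Real GDP 2008 (at 2004 prices) = 26.81·241 + 49.98·79 + 11.44·309 + 30.58·983 = 44004.73.
Real growth = 44004.73/39894.69 − 1 = 0.1030.

10.30%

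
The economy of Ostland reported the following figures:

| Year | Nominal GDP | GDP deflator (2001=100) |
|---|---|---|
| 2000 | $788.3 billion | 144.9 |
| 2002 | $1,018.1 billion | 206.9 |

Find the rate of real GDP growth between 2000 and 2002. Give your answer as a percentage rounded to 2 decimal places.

-9.55%

Real GDP 2000 = 788.3 / 1.449 = 544.03.
Real GDP 2002 = 1018.1 / 2.069 = 492.07.
Real growth = 492.07 / 544.03 − 1 = -0.0955.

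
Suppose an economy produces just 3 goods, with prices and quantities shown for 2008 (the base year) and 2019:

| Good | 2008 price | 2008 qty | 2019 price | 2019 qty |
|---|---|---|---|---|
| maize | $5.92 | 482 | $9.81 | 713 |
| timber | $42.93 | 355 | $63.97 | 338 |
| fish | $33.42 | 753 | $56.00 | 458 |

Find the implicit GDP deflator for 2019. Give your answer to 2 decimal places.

Nominal GDP 2019 = 9.81·713 + 63.97·338 + 56.00·458 = 54264.39.
Real GDP 2019 (at 2008 prices) = 5.92·713 + 42.93·338 + 33.42·458 = 34037.66.
Deflator = Nominal/Real × 100 = 54264.39/34037.66 × 100 = 159.425.

159.42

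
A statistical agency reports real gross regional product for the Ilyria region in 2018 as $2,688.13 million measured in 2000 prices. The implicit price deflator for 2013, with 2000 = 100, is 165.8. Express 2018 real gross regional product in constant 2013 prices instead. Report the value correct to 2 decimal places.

$4,456.92 million

Real gross regional product in 2013 prices = Real gross regional product in 2000 prices × (P_2013/P_2000) = 2688.13 × 1.658 = 4456.92.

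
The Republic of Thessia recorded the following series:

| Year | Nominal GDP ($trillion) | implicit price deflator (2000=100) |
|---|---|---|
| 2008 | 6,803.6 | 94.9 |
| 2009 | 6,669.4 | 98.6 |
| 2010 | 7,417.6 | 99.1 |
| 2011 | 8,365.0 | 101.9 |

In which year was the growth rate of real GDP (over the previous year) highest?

2009: real = 6669.4/0.986 = 6764.10; growth vs 2008 (7169.23) = -5.65%.
2010: real = 7417.6/0.991 = 7484.96; growth vs 2009 (6764.10) = 10.66%.
2011: real = 8365.0/1.019 = 8209.03; growth vs 2010 (7484.96) = 9.67%.

2010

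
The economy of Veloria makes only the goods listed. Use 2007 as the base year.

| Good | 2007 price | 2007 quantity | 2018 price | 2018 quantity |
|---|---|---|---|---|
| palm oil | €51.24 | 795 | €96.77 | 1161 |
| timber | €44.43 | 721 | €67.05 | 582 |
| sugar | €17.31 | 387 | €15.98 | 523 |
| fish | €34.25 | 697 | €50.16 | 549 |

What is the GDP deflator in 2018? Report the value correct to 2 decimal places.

165.43

Nominal GDP 2018 = 96.77·1161 + 67.05·582 + 15.98·523 + 50.16·549 = 187268.45.
Real GDP 2018 (at 2007 prices) = 51.24·1161 + 44.43·582 + 17.31·523 + 34.25·549 = 113204.28.
Deflator = Nominal/Real × 100 = 187268.45/113204.28 × 100 = 165.425.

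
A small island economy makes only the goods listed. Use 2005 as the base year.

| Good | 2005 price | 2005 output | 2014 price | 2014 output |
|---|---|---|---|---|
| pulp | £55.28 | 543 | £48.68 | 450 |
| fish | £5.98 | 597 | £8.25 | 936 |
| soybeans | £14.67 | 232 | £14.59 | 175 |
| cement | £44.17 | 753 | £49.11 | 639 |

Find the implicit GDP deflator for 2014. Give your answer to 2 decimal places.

Nominal GDP 2014 = 48.68·450 + 8.25·936 + 14.59·175 + 49.11·639 = 63562.54.
Real GDP 2014 (at 2005 prices) = 55.28·450 + 5.98·936 + 14.67·175 + 44.17·639 = 61265.16.
Deflator = Nominal/Real × 100 = 63562.54/61265.16 × 100 = 103.750.

103.75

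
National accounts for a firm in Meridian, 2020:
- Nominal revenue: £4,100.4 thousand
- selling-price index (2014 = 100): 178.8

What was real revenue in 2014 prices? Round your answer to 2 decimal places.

Real revenue = Nominal / (selling-price index/100) = 4100.4 / 1.788 = 2293.29.

£2,293.29 thousand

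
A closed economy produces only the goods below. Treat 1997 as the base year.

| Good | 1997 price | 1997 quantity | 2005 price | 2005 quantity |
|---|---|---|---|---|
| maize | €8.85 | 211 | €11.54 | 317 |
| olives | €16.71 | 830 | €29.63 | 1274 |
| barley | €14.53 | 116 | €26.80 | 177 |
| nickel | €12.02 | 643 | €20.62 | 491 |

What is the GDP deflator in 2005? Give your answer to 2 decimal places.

Nominal GDP 2005 = 11.54·317 + 29.63·1274 + 26.80·177 + 20.62·491 = 56274.82.
Real GDP 2005 (at 1997 prices) = 8.85·317 + 16.71·1274 + 14.53·177 + 12.02·491 = 32567.62.
Deflator = Nominal/Real × 100 = 56274.82/32567.62 × 100 = 172.794.

172.79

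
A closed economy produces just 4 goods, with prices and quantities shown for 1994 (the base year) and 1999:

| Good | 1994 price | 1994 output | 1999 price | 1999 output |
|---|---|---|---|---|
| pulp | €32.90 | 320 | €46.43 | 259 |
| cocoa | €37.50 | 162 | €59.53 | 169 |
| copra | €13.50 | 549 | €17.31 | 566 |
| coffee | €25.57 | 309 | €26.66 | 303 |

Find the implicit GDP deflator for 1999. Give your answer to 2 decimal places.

Nominal GDP 1999 = 46.43·259 + 59.53·169 + 17.31·566 + 26.66·303 = 39961.38.
Real GDP 1999 (at 1994 prices) = 32.90·259 + 37.50·169 + 13.50·566 + 25.57·303 = 30247.31.
Deflator = Nominal/Real × 100 = 39961.38/30247.31 × 100 = 132.115.

132.12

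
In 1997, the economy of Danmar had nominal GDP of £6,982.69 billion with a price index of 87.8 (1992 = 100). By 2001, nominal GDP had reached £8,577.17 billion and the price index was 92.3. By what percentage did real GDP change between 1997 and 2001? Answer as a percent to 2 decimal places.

Real GDP 1997 = 6982.69 / 0.878 = 7952.95.
Real GDP 2001 = 8577.17 / 0.923 = 9292.71.
Real growth = 9292.71 / 7952.95 − 1 = 0.1685.

16.85%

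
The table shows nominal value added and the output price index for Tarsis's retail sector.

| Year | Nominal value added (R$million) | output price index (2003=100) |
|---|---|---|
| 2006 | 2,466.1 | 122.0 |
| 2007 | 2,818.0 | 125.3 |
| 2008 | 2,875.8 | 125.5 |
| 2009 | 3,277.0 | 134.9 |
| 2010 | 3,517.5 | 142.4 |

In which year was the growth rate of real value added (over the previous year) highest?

2007: real = 2818.0/1.253 = 2249.00; growth vs 2006 (2021.39) = 11.26%.
2008: real = 2875.8/1.255 = 2291.47; growth vs 2007 (2249.00) = 1.89%.
2009: real = 3277.0/1.349 = 2429.21; growth vs 2008 (2291.47) = 6.01%.
2010: real = 3517.5/1.424 = 2470.15; growth vs 2009 (2429.21) = 1.69%.

2007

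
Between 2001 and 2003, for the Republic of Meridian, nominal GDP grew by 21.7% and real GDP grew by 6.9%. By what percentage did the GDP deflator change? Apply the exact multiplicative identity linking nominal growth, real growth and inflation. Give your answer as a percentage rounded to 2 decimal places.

13.84%

(1 + g_nom) = (1 + g_real)(1 + π), so π = 1.2170 / 1.0690 − 1 = 0.13845.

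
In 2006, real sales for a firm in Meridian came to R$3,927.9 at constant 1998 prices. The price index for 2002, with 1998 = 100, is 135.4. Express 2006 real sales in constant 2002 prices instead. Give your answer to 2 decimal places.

Real sales in 2002 prices = Real sales in 1998 prices × (P_2002/P_1998) = 3927.9 × 1.354 = 5318.38.

R$5,318.38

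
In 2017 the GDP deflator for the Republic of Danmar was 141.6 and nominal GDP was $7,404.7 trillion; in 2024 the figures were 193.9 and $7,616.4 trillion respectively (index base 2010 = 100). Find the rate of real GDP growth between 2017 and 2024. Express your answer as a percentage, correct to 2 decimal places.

Real GDP 2017 = 7404.7 / 1.416 = 5229.31.
Real GDP 2024 = 7616.4 / 1.939 = 3928.00.
Real growth = 3928.00 / 5229.31 − 1 = -0.2488.

-24.88%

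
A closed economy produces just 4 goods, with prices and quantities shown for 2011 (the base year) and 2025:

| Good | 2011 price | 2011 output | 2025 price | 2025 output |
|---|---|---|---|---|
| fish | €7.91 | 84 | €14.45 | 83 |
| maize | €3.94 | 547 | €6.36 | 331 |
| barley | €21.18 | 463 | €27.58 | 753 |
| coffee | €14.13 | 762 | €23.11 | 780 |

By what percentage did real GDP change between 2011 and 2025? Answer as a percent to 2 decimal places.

23.67%

Real GDP 2011 = Nominal GDP 2011 = 7.91·84 + 3.94·547 + 21.18·463 + 14.13·762 = 23393.02.
Real GDP 2025 (at 2011 prices) = 7.91·83 + 3.94·331 + 21.18·753 + 14.13·780 = 28930.61.
Real growth = 28930.61/23393.02 − 1 = 0.2367.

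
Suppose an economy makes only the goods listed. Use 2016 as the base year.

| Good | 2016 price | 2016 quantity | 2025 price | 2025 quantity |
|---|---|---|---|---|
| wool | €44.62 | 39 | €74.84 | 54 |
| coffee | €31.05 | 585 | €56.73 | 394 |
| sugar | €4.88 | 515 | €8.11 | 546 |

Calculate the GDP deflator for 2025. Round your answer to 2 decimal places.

178.08

Nominal GDP 2025 = 74.84·54 + 56.73·394 + 8.11·546 = 30821.04.
Real GDP 2025 (at 2016 prices) = 44.62·54 + 31.05·394 + 4.88·546 = 17307.66.
Deflator = Nominal/Real × 100 = 30821.04/17307.66 × 100 = 178.077.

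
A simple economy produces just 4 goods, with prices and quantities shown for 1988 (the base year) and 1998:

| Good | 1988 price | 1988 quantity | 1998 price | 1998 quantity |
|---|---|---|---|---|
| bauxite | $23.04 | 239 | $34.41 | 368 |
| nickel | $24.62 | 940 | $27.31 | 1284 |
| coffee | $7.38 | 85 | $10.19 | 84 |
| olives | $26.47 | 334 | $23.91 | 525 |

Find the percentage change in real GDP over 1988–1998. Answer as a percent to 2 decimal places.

Real GDP 1988 = Nominal GDP 1988 = 23.04·239 + 24.62·940 + 7.38·85 + 26.47·334 = 38117.64.
Real GDP 1998 (at 1988 prices) = 23.04·368 + 24.62·1284 + 7.38·84 + 26.47·525 = 54607.47.
Real growth = 54607.47/38117.64 − 1 = 0.4326.

43.26%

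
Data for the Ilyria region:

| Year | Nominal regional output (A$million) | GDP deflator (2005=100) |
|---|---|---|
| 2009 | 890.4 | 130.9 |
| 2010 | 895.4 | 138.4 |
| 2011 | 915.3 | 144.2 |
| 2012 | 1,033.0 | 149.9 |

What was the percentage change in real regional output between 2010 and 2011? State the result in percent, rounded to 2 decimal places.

Real regional output 2010 = 895.4/1.384 = 646.97.
Real regional output 2011 = 915.3/1.442 = 634.74.
Change = 634.74/646.97 − 1 = -0.0189.

-1.89%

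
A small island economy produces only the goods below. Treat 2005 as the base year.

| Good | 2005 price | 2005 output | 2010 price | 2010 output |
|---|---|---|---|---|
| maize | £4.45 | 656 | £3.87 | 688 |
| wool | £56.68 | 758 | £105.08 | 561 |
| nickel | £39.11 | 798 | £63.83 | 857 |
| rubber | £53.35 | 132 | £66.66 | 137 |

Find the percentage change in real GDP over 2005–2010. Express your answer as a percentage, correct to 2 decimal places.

-10.04%

Real GDP 2005 = Nominal GDP 2005 = 4.45·656 + 56.68·758 + 39.11·798 + 53.35·132 = 84134.62.
Real GDP 2010 (at 2005 prices) = 4.45·688 + 56.68·561 + 39.11·857 + 53.35·137 = 75685.30.
Real growth = 75685.30/84134.62 − 1 = -0.1004.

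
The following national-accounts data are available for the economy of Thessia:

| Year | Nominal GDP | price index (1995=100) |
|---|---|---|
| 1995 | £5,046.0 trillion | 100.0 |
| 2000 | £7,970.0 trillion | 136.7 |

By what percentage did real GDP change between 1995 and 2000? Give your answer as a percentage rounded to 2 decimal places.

Real GDP 1995 = 5046.0 / 1.000 = 5046.00.
Real GDP 2000 = 7970.0 / 1.367 = 5830.29.
Real growth = 5830.29 / 5046.00 − 1 = 0.1554.

15.54%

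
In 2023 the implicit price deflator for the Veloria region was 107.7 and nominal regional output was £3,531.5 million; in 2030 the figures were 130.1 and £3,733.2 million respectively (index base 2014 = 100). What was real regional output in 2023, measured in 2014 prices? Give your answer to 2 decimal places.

£3,279.02 million

Real regional output = Nominal / (implicit price deflator/100) = 3531.5 / 1.077 = 3279.02.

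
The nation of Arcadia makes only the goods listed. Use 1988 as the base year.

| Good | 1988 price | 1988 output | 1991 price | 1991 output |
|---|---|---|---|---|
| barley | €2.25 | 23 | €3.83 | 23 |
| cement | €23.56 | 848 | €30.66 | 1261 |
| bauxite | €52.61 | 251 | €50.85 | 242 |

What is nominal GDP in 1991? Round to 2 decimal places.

€51056.05

Nominal GDP 1991 = Σ (p_1991 × q_1991) = 3.83·23 + 30.66·1261 + 50.85·242 = 51056.05.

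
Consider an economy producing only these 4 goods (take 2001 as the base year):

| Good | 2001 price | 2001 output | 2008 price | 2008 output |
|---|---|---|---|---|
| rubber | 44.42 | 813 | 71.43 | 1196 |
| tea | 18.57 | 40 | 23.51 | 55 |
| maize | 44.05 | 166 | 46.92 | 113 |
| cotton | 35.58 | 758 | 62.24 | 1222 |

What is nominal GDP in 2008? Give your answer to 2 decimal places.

Nominal GDP 2008 = Σ (p_2008 × q_2008) = 71.43·1196 + 23.51·55 + 46.92·113 + 62.24·1222 = 168082.57.

168082.57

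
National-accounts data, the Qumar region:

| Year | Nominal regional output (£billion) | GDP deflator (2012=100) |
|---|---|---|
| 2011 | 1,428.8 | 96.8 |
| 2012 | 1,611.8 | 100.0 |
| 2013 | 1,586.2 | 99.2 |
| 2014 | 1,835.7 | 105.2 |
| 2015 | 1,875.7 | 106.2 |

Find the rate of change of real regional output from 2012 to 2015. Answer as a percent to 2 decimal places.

9.58%

Real regional output 2012 = 1611.8/1.000 = 1611.80.
Real regional output 2015 = 1875.7/1.062 = 1766.20.
Change = 1766.20/1611.80 − 1 = 0.0958.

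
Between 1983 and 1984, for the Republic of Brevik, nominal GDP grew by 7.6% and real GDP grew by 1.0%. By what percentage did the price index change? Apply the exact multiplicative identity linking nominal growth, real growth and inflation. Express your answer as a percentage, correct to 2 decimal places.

(1 + g_nom) = (1 + g_real)(1 + π), so π = 1.0760 / 1.0100 − 1 = 0.06535.

6.53%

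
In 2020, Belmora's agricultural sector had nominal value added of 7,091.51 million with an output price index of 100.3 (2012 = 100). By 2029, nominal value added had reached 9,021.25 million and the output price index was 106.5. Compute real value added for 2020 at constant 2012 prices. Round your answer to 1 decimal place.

Real value added = Nominal / (output price index/100) = 7091.51 / 1.003 = 7070.30.

7,070.3 million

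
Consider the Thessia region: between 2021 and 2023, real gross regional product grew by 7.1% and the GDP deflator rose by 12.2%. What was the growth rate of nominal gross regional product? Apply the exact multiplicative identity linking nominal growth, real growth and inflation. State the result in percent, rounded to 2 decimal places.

(1 + g_nom) = (1 + g_real)(1 + π) = 1.0710 × 1.1220 = 1.20166.

20.17%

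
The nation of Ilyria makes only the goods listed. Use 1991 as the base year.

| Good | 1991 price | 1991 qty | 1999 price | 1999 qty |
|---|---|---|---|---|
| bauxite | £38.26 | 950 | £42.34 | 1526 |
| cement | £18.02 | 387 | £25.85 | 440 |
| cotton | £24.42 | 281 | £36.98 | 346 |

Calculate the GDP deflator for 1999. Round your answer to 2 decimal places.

118.75

Nominal GDP 1999 = 42.34·1526 + 25.85·440 + 36.98·346 = 88779.92.
Real GDP 1999 (at 1991 prices) = 38.26·1526 + 18.02·440 + 24.42·346 = 74762.88.
Deflator = Nominal/Real × 100 = 88779.92/74762.88 × 100 = 118.749.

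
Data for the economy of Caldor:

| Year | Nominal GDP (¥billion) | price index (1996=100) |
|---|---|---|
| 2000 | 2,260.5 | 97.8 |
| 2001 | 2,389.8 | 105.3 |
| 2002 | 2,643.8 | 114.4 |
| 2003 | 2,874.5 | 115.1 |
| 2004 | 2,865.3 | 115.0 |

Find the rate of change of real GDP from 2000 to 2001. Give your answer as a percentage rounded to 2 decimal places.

Real GDP 2000 = 2260.5/0.978 = 2311.35.
Real GDP 2001 = 2389.8/1.053 = 2269.52.
Change = 2269.52/2311.35 − 1 = -0.0181.

-1.81%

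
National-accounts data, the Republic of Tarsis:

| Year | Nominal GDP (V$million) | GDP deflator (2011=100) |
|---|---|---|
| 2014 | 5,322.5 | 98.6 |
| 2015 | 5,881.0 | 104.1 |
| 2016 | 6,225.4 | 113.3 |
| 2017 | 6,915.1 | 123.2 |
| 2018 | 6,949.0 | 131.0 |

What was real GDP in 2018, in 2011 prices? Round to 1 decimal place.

Real GDP 2018 = 6949.0 / 1.310 = 5304.58.

V$5,304.6 million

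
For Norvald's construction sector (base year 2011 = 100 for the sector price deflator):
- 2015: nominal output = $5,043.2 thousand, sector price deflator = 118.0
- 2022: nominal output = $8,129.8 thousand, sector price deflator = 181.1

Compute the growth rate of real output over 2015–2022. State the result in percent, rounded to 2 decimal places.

5.04%

Deflate each year: 2015 → 5043.2/1.180 = 4273.90; 2022 → 8129.8/1.811 = 4489.12.
So real output changed by 4489.12/4273.90 − 1 = 0.0504, i.e. 5.04%.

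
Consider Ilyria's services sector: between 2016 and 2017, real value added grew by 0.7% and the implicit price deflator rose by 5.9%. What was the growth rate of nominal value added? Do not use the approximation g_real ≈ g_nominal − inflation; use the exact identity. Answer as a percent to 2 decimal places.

(1 + g_nom) = (1 + g_real)(1 + π) = 1.0070 × 1.0590 = 1.06641.

6.64%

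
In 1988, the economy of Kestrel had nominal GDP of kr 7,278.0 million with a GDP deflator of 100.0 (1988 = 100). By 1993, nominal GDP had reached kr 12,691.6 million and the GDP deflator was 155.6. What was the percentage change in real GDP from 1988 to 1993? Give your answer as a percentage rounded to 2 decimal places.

Real GDP 1988 = 7278.0 / 1.000 = 7278.00.
Real GDP 1993 = 12691.6 / 1.556 = 8156.56.
Real growth = 8156.56 / 7278.00 − 1 = 0.1207.

12.07%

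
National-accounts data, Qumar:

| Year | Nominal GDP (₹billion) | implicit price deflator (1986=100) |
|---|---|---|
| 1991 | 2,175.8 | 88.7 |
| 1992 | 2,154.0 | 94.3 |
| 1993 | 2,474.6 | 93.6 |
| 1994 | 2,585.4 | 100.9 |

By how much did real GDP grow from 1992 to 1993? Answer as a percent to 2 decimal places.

15.74%

Real GDP 1992 = 2154.0/0.943 = 2284.20.
Real GDP 1993 = 2474.6/0.936 = 2643.80.
Change = 2643.80/2284.20 − 1 = 0.1574.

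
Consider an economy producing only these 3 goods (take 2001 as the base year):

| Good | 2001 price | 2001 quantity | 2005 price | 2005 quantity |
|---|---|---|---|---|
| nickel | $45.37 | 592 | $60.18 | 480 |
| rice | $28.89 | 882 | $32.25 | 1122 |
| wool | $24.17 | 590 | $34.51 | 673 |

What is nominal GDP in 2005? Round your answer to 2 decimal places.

$88296.13

Nominal GDP 2005 = Σ (p_2005 × q_2005) = 60.18·480 + 32.25·1122 + 34.51·673 = 88296.13.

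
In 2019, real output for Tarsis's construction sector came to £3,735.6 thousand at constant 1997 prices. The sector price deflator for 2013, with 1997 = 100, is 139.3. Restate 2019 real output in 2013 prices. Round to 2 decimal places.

£5,203.69 thousand

Real output in 2013 prices = Real output in 1997 prices × (P_2013/P_1997) = 3735.6 × 1.393 = 5203.69.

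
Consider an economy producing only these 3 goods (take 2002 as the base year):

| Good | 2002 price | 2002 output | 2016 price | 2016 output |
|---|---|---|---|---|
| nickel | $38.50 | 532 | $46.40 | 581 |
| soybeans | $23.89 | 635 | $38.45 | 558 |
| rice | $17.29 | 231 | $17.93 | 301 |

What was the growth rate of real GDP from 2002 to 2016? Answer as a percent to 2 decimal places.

Real GDP 2002 = Nominal GDP 2002 = 38.50·532 + 23.89·635 + 17.29·231 = 39646.14.
Real GDP 2016 (at 2002 prices) = 38.50·581 + 23.89·558 + 17.29·301 = 40903.41.
Real growth = 40903.41/39646.14 − 1 = 0.0317.

3.17%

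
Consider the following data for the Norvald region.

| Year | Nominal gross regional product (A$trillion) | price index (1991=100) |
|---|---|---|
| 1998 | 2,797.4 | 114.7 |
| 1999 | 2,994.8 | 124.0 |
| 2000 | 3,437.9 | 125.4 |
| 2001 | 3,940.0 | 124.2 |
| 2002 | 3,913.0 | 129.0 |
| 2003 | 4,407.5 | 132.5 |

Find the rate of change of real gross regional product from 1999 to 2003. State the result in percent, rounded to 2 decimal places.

Real gross regional product 1999 = 2994.8/1.240 = 2415.16.
Real gross regional product 2003 = 4407.5/1.325 = 3326.42.
Change = 3326.42/2415.16 − 1 = 0.3773.

37.73%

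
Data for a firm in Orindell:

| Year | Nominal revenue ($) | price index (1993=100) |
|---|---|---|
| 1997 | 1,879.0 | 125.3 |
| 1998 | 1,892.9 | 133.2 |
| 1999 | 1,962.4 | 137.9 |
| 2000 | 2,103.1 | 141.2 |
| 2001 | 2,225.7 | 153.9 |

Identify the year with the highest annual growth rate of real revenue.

2000

1998: real = 1892.9/1.332 = 1421.10; growth vs 1997 (1499.60) = -5.23%.
1999: real = 1962.4/1.379 = 1423.06; growth vs 1998 (1421.10) = 0.14%.
2000: real = 2103.1/1.412 = 1489.45; growth vs 1999 (1423.06) = 4.67%.
2001: real = 2225.7/1.539 = 1446.20; growth vs 2000 (1489.45) = -2.90%.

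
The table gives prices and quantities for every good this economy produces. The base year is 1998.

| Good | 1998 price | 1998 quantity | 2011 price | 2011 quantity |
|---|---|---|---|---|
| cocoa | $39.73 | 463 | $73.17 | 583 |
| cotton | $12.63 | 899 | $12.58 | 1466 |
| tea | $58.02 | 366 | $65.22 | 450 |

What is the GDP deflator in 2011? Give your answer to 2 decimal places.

Nominal GDP 2011 = 73.17·583 + 12.58·1466 + 65.22·450 = 90449.39.
Real GDP 2011 (at 1998 prices) = 39.73·583 + 12.63·1466 + 58.02·450 = 67787.17.
Deflator = Nominal/Real × 100 = 90449.39/67787.17 × 100 = 133.431.

133.43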